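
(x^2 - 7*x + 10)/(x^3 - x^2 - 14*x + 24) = (x - 5)/(x^2 + x - 12)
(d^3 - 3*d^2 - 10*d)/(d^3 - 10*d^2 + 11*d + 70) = d/(d - 7)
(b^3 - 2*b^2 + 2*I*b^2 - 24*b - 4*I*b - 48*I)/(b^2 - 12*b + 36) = (b^2 + 2*b*(2 + I) + 8*I)/(b - 6)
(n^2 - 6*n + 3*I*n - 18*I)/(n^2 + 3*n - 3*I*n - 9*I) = (n^2 + 3*n*(-2 + I) - 18*I)/(n^2 + 3*n*(1 - I) - 9*I)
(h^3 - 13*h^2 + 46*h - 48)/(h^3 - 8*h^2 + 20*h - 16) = (h^2 - 11*h + 24)/(h^2 - 6*h + 8)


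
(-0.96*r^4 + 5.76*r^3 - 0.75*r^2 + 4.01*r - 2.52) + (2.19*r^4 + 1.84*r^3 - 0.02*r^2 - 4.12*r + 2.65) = 1.23*r^4 + 7.6*r^3 - 0.77*r^2 - 0.11*r + 0.13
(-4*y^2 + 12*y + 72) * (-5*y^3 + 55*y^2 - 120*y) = 20*y^5 - 280*y^4 + 780*y^3 + 2520*y^2 - 8640*y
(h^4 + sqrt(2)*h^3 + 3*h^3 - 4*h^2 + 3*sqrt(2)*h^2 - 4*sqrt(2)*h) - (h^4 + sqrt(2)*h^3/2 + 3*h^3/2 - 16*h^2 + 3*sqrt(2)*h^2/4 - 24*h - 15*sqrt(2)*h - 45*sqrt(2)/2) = sqrt(2)*h^3/2 + 3*h^3/2 + 9*sqrt(2)*h^2/4 + 12*h^2 + 11*sqrt(2)*h + 24*h + 45*sqrt(2)/2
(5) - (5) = 0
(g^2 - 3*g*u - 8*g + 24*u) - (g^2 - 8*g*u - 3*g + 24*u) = 5*g*u - 5*g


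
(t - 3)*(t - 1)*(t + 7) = t^3 + 3*t^2 - 25*t + 21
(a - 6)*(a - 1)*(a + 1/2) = a^3 - 13*a^2/2 + 5*a/2 + 3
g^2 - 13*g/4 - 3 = (g - 4)*(g + 3/4)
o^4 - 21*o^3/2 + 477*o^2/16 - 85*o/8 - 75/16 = (o - 5)^2*(o - 3/4)*(o + 1/4)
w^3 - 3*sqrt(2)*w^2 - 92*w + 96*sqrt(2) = (w - 8*sqrt(2))*(w - sqrt(2))*(w + 6*sqrt(2))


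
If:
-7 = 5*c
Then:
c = -7/5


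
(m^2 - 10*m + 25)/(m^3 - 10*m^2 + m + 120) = (m - 5)/(m^2 - 5*m - 24)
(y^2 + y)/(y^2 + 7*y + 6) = y/(y + 6)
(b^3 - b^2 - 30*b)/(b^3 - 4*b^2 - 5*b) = (-b^2 + b + 30)/(-b^2 + 4*b + 5)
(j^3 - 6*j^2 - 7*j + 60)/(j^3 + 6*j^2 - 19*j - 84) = (j - 5)/(j + 7)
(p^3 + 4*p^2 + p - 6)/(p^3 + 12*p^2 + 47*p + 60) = (p^2 + p - 2)/(p^2 + 9*p + 20)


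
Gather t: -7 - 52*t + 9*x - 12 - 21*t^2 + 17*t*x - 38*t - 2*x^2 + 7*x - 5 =-21*t^2 + t*(17*x - 90) - 2*x^2 + 16*x - 24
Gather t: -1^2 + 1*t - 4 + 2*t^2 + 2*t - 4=2*t^2 + 3*t - 9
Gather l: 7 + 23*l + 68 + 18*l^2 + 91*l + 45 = 18*l^2 + 114*l + 120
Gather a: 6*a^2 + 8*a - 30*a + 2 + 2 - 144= 6*a^2 - 22*a - 140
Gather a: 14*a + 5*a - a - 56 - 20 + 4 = 18*a - 72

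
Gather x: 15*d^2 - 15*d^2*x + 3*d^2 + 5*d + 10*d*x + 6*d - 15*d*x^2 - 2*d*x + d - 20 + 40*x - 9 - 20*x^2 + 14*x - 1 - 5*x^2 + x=18*d^2 + 12*d + x^2*(-15*d - 25) + x*(-15*d^2 + 8*d + 55) - 30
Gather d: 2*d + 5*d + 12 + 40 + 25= 7*d + 77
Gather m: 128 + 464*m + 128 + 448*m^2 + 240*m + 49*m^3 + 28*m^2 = 49*m^3 + 476*m^2 + 704*m + 256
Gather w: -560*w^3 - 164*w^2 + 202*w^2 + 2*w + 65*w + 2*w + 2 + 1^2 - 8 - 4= -560*w^3 + 38*w^2 + 69*w - 9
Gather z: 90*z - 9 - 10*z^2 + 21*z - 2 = -10*z^2 + 111*z - 11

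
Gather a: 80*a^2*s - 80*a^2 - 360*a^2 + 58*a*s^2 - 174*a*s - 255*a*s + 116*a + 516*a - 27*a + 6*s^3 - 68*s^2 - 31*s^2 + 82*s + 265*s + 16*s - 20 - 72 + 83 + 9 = a^2*(80*s - 440) + a*(58*s^2 - 429*s + 605) + 6*s^3 - 99*s^2 + 363*s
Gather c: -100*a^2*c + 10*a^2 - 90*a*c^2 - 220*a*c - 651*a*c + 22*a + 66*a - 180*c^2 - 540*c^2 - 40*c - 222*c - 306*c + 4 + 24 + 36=10*a^2 + 88*a + c^2*(-90*a - 720) + c*(-100*a^2 - 871*a - 568) + 64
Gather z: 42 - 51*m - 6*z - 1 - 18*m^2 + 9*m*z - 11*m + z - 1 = -18*m^2 - 62*m + z*(9*m - 5) + 40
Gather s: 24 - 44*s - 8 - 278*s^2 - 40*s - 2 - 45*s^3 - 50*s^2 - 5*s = -45*s^3 - 328*s^2 - 89*s + 14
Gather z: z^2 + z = z^2 + z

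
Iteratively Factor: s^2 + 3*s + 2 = (s + 2)*(s + 1)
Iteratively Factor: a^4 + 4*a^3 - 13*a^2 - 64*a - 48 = (a - 4)*(a^3 + 8*a^2 + 19*a + 12) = (a - 4)*(a + 4)*(a^2 + 4*a + 3) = (a - 4)*(a + 1)*(a + 4)*(a + 3)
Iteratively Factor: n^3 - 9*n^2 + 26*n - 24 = (n - 3)*(n^2 - 6*n + 8) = (n - 3)*(n - 2)*(n - 4)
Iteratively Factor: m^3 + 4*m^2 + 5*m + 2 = (m + 2)*(m^2 + 2*m + 1) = (m + 1)*(m + 2)*(m + 1)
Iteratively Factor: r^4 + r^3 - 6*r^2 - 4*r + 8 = (r + 2)*(r^3 - r^2 - 4*r + 4) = (r + 2)^2*(r^2 - 3*r + 2) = (r - 1)*(r + 2)^2*(r - 2)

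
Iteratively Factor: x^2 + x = (x)*(x + 1)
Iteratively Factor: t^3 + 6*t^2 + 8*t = (t + 2)*(t^2 + 4*t) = (t + 2)*(t + 4)*(t)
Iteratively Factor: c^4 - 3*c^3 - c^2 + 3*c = (c - 1)*(c^3 - 2*c^2 - 3*c) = (c - 1)*(c + 1)*(c^2 - 3*c) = (c - 3)*(c - 1)*(c + 1)*(c)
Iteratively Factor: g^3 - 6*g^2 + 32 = (g - 4)*(g^2 - 2*g - 8) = (g - 4)^2*(g + 2)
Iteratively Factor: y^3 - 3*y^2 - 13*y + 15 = (y - 5)*(y^2 + 2*y - 3) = (y - 5)*(y - 1)*(y + 3)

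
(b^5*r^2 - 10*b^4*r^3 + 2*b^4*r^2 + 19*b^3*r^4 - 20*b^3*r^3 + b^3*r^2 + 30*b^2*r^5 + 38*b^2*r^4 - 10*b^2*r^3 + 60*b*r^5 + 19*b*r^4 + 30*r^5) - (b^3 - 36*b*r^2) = b^5*r^2 - 10*b^4*r^3 + 2*b^4*r^2 + 19*b^3*r^4 - 20*b^3*r^3 + b^3*r^2 - b^3 + 30*b^2*r^5 + 38*b^2*r^4 - 10*b^2*r^3 + 60*b*r^5 + 19*b*r^4 + 36*b*r^2 + 30*r^5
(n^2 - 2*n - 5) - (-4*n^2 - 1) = 5*n^2 - 2*n - 4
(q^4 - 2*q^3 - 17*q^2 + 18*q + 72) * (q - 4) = q^5 - 6*q^4 - 9*q^3 + 86*q^2 - 288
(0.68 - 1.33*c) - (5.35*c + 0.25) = 0.43 - 6.68*c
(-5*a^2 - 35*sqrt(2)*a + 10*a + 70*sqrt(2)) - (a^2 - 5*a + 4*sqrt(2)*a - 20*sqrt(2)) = -6*a^2 - 39*sqrt(2)*a + 15*a + 90*sqrt(2)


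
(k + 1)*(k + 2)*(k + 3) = k^3 + 6*k^2 + 11*k + 6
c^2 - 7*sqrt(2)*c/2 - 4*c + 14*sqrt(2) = (c - 4)*(c - 7*sqrt(2)/2)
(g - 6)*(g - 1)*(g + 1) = g^3 - 6*g^2 - g + 6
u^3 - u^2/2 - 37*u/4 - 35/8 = (u - 7/2)*(u + 1/2)*(u + 5/2)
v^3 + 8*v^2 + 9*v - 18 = (v - 1)*(v + 3)*(v + 6)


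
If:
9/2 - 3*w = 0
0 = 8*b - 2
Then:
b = 1/4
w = 3/2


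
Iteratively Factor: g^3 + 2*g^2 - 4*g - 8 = (g + 2)*(g^2 - 4) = (g + 2)^2*(g - 2)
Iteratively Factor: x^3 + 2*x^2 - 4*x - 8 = (x + 2)*(x^2 - 4) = (x - 2)*(x + 2)*(x + 2)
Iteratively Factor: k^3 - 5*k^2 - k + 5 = (k + 1)*(k^2 - 6*k + 5) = (k - 1)*(k + 1)*(k - 5)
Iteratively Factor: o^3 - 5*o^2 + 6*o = (o - 3)*(o^2 - 2*o) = (o - 3)*(o - 2)*(o)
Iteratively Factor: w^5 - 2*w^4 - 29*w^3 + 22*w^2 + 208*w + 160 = (w + 4)*(w^4 - 6*w^3 - 5*w^2 + 42*w + 40) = (w - 5)*(w + 4)*(w^3 - w^2 - 10*w - 8) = (w - 5)*(w + 1)*(w + 4)*(w^2 - 2*w - 8) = (w - 5)*(w - 4)*(w + 1)*(w + 4)*(w + 2)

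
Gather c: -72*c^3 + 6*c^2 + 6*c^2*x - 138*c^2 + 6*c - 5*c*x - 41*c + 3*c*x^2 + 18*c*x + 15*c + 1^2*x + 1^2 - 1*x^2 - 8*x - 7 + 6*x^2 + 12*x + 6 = -72*c^3 + c^2*(6*x - 132) + c*(3*x^2 + 13*x - 20) + 5*x^2 + 5*x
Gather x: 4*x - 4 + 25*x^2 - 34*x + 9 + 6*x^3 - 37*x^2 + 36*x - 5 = 6*x^3 - 12*x^2 + 6*x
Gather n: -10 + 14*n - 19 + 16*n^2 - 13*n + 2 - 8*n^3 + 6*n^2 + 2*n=-8*n^3 + 22*n^2 + 3*n - 27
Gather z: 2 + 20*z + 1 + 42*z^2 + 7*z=42*z^2 + 27*z + 3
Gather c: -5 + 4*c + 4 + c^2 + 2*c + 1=c^2 + 6*c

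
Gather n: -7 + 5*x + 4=5*x - 3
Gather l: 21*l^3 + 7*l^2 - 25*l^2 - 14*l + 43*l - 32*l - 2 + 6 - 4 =21*l^3 - 18*l^2 - 3*l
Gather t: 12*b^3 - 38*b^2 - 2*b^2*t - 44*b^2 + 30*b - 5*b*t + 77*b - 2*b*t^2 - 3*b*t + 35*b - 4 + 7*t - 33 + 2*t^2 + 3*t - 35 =12*b^3 - 82*b^2 + 142*b + t^2*(2 - 2*b) + t*(-2*b^2 - 8*b + 10) - 72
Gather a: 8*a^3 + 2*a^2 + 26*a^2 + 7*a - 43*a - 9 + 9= 8*a^3 + 28*a^2 - 36*a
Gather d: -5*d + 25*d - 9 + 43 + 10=20*d + 44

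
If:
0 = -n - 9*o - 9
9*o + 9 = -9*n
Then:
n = 0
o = -1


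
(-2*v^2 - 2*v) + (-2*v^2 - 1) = -4*v^2 - 2*v - 1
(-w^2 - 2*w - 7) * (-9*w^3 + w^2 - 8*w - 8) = 9*w^5 + 17*w^4 + 69*w^3 + 17*w^2 + 72*w + 56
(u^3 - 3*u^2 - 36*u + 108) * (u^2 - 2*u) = u^5 - 5*u^4 - 30*u^3 + 180*u^2 - 216*u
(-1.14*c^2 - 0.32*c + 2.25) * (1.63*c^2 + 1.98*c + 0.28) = -1.8582*c^4 - 2.7788*c^3 + 2.7147*c^2 + 4.3654*c + 0.63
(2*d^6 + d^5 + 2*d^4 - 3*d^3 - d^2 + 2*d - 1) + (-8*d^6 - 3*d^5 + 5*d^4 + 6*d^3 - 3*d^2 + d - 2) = -6*d^6 - 2*d^5 + 7*d^4 + 3*d^3 - 4*d^2 + 3*d - 3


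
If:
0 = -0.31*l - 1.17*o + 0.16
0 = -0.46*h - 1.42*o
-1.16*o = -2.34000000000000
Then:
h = -6.23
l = -7.10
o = 2.02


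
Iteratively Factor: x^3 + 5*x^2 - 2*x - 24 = (x + 4)*(x^2 + x - 6) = (x + 3)*(x + 4)*(x - 2)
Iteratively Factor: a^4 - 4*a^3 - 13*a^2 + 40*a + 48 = (a + 3)*(a^3 - 7*a^2 + 8*a + 16) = (a - 4)*(a + 3)*(a^2 - 3*a - 4) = (a - 4)*(a + 1)*(a + 3)*(a - 4)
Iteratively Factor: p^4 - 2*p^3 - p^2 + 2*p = (p)*(p^3 - 2*p^2 - p + 2) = p*(p - 2)*(p^2 - 1) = p*(p - 2)*(p + 1)*(p - 1)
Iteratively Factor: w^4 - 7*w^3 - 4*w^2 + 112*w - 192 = (w - 3)*(w^3 - 4*w^2 - 16*w + 64) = (w - 3)*(w + 4)*(w^2 - 8*w + 16) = (w - 4)*(w - 3)*(w + 4)*(w - 4)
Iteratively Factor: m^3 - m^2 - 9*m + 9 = (m - 3)*(m^2 + 2*m - 3) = (m - 3)*(m - 1)*(m + 3)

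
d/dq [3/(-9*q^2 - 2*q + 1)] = 6*(9*q + 1)/(9*q^2 + 2*q - 1)^2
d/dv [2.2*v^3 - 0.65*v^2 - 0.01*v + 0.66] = 6.6*v^2 - 1.3*v - 0.01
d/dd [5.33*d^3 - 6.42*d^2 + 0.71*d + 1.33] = 15.99*d^2 - 12.84*d + 0.71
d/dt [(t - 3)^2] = 2*t - 6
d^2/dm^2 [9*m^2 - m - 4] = 18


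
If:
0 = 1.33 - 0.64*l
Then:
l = 2.08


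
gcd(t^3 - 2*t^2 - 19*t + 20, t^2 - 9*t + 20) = t - 5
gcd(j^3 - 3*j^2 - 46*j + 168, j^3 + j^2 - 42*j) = j^2 + j - 42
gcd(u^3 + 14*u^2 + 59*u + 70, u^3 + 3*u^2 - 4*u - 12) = u + 2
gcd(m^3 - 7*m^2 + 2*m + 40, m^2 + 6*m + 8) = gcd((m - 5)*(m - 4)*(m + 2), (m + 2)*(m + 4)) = m + 2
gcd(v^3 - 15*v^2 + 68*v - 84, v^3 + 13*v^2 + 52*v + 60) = 1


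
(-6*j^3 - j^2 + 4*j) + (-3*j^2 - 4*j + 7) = -6*j^3 - 4*j^2 + 7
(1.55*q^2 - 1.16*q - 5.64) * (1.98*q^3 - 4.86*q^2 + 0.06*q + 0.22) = 3.069*q^5 - 9.8298*q^4 - 5.4366*q^3 + 27.6818*q^2 - 0.5936*q - 1.2408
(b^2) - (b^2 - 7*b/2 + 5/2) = 7*b/2 - 5/2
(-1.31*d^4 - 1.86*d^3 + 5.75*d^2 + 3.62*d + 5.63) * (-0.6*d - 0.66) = 0.786*d^5 + 1.9806*d^4 - 2.2224*d^3 - 5.967*d^2 - 5.7672*d - 3.7158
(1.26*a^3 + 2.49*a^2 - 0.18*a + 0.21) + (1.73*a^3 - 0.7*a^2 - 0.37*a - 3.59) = 2.99*a^3 + 1.79*a^2 - 0.55*a - 3.38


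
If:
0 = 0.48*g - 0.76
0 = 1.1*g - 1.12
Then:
No Solution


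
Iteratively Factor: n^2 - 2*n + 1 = (n - 1)*(n - 1)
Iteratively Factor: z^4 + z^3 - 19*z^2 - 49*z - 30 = (z + 2)*(z^3 - z^2 - 17*z - 15) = (z + 2)*(z + 3)*(z^2 - 4*z - 5) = (z + 1)*(z + 2)*(z + 3)*(z - 5)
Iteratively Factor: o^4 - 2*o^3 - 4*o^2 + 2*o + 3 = (o - 1)*(o^3 - o^2 - 5*o - 3) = (o - 1)*(o + 1)*(o^2 - 2*o - 3) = (o - 3)*(o - 1)*(o + 1)*(o + 1)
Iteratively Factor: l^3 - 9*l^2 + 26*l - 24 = (l - 3)*(l^2 - 6*l + 8) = (l - 4)*(l - 3)*(l - 2)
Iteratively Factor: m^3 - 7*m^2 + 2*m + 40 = (m - 4)*(m^2 - 3*m - 10) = (m - 5)*(m - 4)*(m + 2)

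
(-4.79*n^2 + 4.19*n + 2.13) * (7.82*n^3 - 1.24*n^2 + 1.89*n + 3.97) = -37.4578*n^5 + 38.7054*n^4 + 2.4079*n^3 - 13.7384*n^2 + 20.66*n + 8.4561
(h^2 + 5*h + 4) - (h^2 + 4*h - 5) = h + 9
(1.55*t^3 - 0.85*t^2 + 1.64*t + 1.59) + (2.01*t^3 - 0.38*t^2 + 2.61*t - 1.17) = 3.56*t^3 - 1.23*t^2 + 4.25*t + 0.42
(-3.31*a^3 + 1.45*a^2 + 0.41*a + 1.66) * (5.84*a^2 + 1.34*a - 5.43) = -19.3304*a^5 + 4.0326*a^4 + 22.3107*a^3 + 2.3703*a^2 - 0.00189999999999957*a - 9.0138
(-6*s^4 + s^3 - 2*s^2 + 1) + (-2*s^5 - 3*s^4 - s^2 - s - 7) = -2*s^5 - 9*s^4 + s^3 - 3*s^2 - s - 6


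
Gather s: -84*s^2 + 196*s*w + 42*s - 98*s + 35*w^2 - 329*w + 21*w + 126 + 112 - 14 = -84*s^2 + s*(196*w - 56) + 35*w^2 - 308*w + 224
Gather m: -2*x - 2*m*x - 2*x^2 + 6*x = -2*m*x - 2*x^2 + 4*x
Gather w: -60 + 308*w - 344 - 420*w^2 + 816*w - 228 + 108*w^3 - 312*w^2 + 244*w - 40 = 108*w^3 - 732*w^2 + 1368*w - 672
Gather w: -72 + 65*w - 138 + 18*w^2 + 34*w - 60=18*w^2 + 99*w - 270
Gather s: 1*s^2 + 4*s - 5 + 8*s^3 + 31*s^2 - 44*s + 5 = 8*s^3 + 32*s^2 - 40*s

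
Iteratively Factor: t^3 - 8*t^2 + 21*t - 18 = (t - 3)*(t^2 - 5*t + 6) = (t - 3)^2*(t - 2)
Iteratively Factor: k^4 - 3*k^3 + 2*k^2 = (k - 1)*(k^3 - 2*k^2) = k*(k - 1)*(k^2 - 2*k) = k*(k - 2)*(k - 1)*(k)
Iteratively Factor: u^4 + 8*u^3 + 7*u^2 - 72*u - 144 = (u + 4)*(u^3 + 4*u^2 - 9*u - 36) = (u + 3)*(u + 4)*(u^2 + u - 12) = (u - 3)*(u + 3)*(u + 4)*(u + 4)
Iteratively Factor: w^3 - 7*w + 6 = (w - 1)*(w^2 + w - 6) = (w - 1)*(w + 3)*(w - 2)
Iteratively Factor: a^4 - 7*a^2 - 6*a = (a)*(a^3 - 7*a - 6) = a*(a + 1)*(a^2 - a - 6) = a*(a + 1)*(a + 2)*(a - 3)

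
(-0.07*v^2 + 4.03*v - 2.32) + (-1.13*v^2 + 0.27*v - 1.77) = -1.2*v^2 + 4.3*v - 4.09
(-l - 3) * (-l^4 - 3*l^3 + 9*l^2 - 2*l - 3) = l^5 + 6*l^4 - 25*l^2 + 9*l + 9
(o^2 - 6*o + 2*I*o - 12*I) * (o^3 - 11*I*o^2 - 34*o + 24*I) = o^5 - 6*o^4 - 9*I*o^4 - 12*o^3 + 54*I*o^3 + 72*o^2 - 44*I*o^2 - 48*o + 264*I*o + 288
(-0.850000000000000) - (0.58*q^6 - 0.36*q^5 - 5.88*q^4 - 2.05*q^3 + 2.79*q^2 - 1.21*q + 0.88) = -0.58*q^6 + 0.36*q^5 + 5.88*q^4 + 2.05*q^3 - 2.79*q^2 + 1.21*q - 1.73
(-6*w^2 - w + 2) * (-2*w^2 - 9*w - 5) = 12*w^4 + 56*w^3 + 35*w^2 - 13*w - 10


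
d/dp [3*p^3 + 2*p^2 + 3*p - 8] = 9*p^2 + 4*p + 3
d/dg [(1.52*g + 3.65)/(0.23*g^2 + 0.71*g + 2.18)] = (-0.3496*g^2 - 1.679*g + 0.7221)/(0.0529*g^4 + 0.3266*g^3 + 1.5069*g^2 + 3.0956*g + 4.7524)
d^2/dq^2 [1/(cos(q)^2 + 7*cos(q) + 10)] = (-4*sin(q)^4 + 11*sin(q)^2 + 385*cos(q)/4 - 21*cos(3*q)/4 + 71)/((cos(q) + 2)^3*(cos(q) + 5)^3)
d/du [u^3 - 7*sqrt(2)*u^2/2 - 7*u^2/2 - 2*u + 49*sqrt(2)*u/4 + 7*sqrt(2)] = 3*u^2 - 7*sqrt(2)*u - 7*u - 2 + 49*sqrt(2)/4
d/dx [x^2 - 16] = 2*x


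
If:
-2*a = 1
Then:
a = -1/2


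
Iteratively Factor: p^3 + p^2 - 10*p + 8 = (p - 1)*(p^2 + 2*p - 8) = (p - 1)*(p + 4)*(p - 2)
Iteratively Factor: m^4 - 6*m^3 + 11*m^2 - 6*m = (m - 3)*(m^3 - 3*m^2 + 2*m) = (m - 3)*(m - 2)*(m^2 - m) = (m - 3)*(m - 2)*(m - 1)*(m)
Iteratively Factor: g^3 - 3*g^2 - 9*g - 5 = (g + 1)*(g^2 - 4*g - 5) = (g + 1)^2*(g - 5)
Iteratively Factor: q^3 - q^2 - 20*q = (q - 5)*(q^2 + 4*q) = q*(q - 5)*(q + 4)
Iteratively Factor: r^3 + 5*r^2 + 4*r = (r + 4)*(r^2 + r) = r*(r + 4)*(r + 1)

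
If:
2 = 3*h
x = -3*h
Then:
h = 2/3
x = -2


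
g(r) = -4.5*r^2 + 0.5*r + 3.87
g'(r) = 0.5 - 9.0*r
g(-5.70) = -145.18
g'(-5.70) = 51.80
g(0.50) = 3.00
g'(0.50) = -4.00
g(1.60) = -6.85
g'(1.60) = -13.90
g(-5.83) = -152.00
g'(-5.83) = 52.97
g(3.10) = -37.82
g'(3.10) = -27.40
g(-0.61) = 1.89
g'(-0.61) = 5.99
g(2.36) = -20.01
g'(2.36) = -20.74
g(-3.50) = -53.00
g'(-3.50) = 32.00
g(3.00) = -35.13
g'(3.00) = -26.50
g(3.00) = -35.13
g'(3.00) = -26.50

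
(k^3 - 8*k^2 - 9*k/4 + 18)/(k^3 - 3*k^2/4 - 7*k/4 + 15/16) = 4*(2*k^2 - 13*k - 24)/(8*k^2 + 6*k - 5)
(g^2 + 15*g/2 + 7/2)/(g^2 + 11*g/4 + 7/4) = 2*(2*g^2 + 15*g + 7)/(4*g^2 + 11*g + 7)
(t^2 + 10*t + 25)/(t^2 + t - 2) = (t^2 + 10*t + 25)/(t^2 + t - 2)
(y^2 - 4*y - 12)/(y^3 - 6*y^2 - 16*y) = (y - 6)/(y*(y - 8))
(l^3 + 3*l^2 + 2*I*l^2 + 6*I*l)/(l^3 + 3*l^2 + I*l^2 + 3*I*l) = (l + 2*I)/(l + I)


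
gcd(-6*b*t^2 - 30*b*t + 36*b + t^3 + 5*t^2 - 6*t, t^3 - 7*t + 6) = t - 1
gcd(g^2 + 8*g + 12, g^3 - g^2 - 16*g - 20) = g + 2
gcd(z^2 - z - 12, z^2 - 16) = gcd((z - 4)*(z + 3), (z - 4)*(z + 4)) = z - 4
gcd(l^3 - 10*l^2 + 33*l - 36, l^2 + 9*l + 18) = 1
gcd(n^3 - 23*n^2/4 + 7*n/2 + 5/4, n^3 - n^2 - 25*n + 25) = n^2 - 6*n + 5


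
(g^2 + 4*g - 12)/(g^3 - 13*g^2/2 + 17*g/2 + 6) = 2*(g^2 + 4*g - 12)/(2*g^3 - 13*g^2 + 17*g + 12)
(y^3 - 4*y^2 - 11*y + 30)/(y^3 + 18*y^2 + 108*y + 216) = (y^3 - 4*y^2 - 11*y + 30)/(y^3 + 18*y^2 + 108*y + 216)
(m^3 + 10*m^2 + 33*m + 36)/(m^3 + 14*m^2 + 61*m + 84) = (m + 3)/(m + 7)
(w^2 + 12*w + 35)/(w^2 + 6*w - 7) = (w + 5)/(w - 1)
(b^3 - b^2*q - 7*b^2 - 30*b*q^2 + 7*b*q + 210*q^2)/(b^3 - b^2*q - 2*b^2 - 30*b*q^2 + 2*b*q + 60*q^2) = (b - 7)/(b - 2)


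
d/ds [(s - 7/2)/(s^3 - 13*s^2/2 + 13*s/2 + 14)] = (3 - 2*s)/(s^4 - 6*s^3 + s^2 + 24*s + 16)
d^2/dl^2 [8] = 0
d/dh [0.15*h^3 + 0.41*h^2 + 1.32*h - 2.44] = 0.45*h^2 + 0.82*h + 1.32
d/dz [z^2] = 2*z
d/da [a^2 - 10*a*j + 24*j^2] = 2*a - 10*j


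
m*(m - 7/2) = m^2 - 7*m/2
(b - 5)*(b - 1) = b^2 - 6*b + 5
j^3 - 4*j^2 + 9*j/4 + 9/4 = (j - 3)*(j - 3/2)*(j + 1/2)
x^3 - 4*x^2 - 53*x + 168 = (x - 8)*(x - 3)*(x + 7)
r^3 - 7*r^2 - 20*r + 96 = (r - 8)*(r - 3)*(r + 4)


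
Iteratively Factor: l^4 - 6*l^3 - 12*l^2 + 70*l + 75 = (l - 5)*(l^3 - l^2 - 17*l - 15) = (l - 5)^2*(l^2 + 4*l + 3) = (l - 5)^2*(l + 3)*(l + 1)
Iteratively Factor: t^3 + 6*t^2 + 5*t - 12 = (t + 3)*(t^2 + 3*t - 4) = (t + 3)*(t + 4)*(t - 1)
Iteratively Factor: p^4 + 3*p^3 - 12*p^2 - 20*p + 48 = (p + 4)*(p^3 - p^2 - 8*p + 12) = (p + 3)*(p + 4)*(p^2 - 4*p + 4) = (p - 2)*(p + 3)*(p + 4)*(p - 2)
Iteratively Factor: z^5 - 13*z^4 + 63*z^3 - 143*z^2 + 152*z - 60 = (z - 3)*(z^4 - 10*z^3 + 33*z^2 - 44*z + 20) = (z - 5)*(z - 3)*(z^3 - 5*z^2 + 8*z - 4) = (z - 5)*(z - 3)*(z - 1)*(z^2 - 4*z + 4) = (z - 5)*(z - 3)*(z - 2)*(z - 1)*(z - 2)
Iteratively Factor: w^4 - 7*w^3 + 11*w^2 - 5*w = (w - 1)*(w^3 - 6*w^2 + 5*w) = w*(w - 1)*(w^2 - 6*w + 5) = w*(w - 1)^2*(w - 5)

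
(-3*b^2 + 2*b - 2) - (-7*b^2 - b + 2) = 4*b^2 + 3*b - 4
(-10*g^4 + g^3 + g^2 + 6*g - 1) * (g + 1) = -10*g^5 - 9*g^4 + 2*g^3 + 7*g^2 + 5*g - 1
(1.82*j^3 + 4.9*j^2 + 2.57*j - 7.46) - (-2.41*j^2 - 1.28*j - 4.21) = 1.82*j^3 + 7.31*j^2 + 3.85*j - 3.25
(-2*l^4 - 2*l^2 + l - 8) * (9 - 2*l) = 4*l^5 - 18*l^4 + 4*l^3 - 20*l^2 + 25*l - 72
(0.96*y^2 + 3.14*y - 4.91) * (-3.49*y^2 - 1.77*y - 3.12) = -3.3504*y^4 - 12.6578*y^3 + 8.5829*y^2 - 1.1061*y + 15.3192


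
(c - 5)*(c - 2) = c^2 - 7*c + 10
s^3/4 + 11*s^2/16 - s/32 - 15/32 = (s/4 + 1/4)*(s - 3/4)*(s + 5/2)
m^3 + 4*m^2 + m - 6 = (m - 1)*(m + 2)*(m + 3)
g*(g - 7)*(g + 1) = g^3 - 6*g^2 - 7*g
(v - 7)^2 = v^2 - 14*v + 49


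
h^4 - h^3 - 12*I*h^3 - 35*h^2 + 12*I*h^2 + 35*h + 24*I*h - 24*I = (h - 1)*(h - 8*I)*(h - 3*I)*(h - I)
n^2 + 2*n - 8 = (n - 2)*(n + 4)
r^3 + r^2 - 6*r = r*(r - 2)*(r + 3)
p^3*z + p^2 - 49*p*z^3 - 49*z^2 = (p - 7*z)*(p + 7*z)*(p*z + 1)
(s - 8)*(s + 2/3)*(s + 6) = s^3 - 4*s^2/3 - 148*s/3 - 32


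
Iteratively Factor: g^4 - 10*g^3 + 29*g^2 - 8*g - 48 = (g - 3)*(g^3 - 7*g^2 + 8*g + 16) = (g - 4)*(g - 3)*(g^2 - 3*g - 4) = (g - 4)^2*(g - 3)*(g + 1)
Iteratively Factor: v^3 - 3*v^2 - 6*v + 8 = (v - 1)*(v^2 - 2*v - 8) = (v - 4)*(v - 1)*(v + 2)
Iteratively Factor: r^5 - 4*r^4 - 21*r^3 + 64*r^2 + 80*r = (r + 1)*(r^4 - 5*r^3 - 16*r^2 + 80*r) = (r - 4)*(r + 1)*(r^3 - r^2 - 20*r) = r*(r - 4)*(r + 1)*(r^2 - r - 20) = r*(r - 5)*(r - 4)*(r + 1)*(r + 4)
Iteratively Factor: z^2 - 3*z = (z)*(z - 3)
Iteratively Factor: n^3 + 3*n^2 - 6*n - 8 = (n + 1)*(n^2 + 2*n - 8) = (n + 1)*(n + 4)*(n - 2)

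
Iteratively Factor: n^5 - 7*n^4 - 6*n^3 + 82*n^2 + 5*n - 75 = (n - 5)*(n^4 - 2*n^3 - 16*n^2 + 2*n + 15) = (n - 5)*(n - 1)*(n^3 - n^2 - 17*n - 15) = (n - 5)*(n - 1)*(n + 3)*(n^2 - 4*n - 5) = (n - 5)*(n - 1)*(n + 1)*(n + 3)*(n - 5)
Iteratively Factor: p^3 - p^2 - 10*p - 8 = (p + 2)*(p^2 - 3*p - 4) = (p - 4)*(p + 2)*(p + 1)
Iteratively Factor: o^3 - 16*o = (o + 4)*(o^2 - 4*o) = o*(o + 4)*(o - 4)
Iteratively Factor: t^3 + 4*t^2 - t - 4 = (t + 4)*(t^2 - 1) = (t - 1)*(t + 4)*(t + 1)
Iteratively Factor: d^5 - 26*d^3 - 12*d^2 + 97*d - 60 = (d + 4)*(d^4 - 4*d^3 - 10*d^2 + 28*d - 15) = (d + 3)*(d + 4)*(d^3 - 7*d^2 + 11*d - 5) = (d - 1)*(d + 3)*(d + 4)*(d^2 - 6*d + 5) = (d - 5)*(d - 1)*(d + 3)*(d + 4)*(d - 1)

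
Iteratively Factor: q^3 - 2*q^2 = (q)*(q^2 - 2*q) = q*(q - 2)*(q)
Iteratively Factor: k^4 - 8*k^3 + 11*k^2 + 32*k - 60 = (k + 2)*(k^3 - 10*k^2 + 31*k - 30) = (k - 3)*(k + 2)*(k^2 - 7*k + 10) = (k - 3)*(k - 2)*(k + 2)*(k - 5)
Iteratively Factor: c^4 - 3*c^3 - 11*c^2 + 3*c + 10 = (c - 1)*(c^3 - 2*c^2 - 13*c - 10) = (c - 5)*(c - 1)*(c^2 + 3*c + 2) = (c - 5)*(c - 1)*(c + 1)*(c + 2)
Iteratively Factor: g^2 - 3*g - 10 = (g + 2)*(g - 5)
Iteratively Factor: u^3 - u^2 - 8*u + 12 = (u - 2)*(u^2 + u - 6) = (u - 2)*(u + 3)*(u - 2)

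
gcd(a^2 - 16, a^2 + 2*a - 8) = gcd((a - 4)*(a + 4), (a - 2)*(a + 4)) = a + 4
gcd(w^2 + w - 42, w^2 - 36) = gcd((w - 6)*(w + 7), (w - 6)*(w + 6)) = w - 6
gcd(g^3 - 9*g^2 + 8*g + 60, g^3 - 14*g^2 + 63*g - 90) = g^2 - 11*g + 30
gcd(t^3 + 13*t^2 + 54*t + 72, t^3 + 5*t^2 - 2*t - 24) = t^2 + 7*t + 12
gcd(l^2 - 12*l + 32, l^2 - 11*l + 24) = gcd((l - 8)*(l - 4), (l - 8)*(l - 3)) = l - 8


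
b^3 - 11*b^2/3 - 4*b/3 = b*(b - 4)*(b + 1/3)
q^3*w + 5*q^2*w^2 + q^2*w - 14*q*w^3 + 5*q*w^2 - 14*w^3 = (q - 2*w)*(q + 7*w)*(q*w + w)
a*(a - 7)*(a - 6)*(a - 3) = a^4 - 16*a^3 + 81*a^2 - 126*a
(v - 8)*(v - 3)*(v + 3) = v^3 - 8*v^2 - 9*v + 72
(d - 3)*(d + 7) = d^2 + 4*d - 21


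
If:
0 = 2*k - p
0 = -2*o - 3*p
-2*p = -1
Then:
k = 1/4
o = -3/4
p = 1/2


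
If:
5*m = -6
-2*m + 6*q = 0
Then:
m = -6/5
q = -2/5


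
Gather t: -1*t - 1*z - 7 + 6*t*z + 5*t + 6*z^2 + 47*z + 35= t*(6*z + 4) + 6*z^2 + 46*z + 28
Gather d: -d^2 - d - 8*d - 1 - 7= -d^2 - 9*d - 8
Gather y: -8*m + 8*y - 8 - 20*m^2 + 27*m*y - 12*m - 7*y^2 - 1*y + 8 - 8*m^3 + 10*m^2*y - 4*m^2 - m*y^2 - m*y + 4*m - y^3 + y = -8*m^3 - 24*m^2 - 16*m - y^3 + y^2*(-m - 7) + y*(10*m^2 + 26*m + 8)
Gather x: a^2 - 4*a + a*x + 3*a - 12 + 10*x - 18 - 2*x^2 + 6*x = a^2 - a - 2*x^2 + x*(a + 16) - 30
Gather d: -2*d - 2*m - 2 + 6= -2*d - 2*m + 4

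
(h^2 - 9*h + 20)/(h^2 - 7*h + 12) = (h - 5)/(h - 3)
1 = 1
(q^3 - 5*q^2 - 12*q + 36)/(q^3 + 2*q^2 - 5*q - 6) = (q - 6)/(q + 1)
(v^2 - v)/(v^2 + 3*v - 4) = v/(v + 4)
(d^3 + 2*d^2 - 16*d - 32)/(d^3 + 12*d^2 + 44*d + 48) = (d - 4)/(d + 6)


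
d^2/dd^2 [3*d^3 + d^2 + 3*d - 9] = 18*d + 2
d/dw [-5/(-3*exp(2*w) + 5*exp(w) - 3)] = (25 - 30*exp(w))*exp(w)/(3*exp(2*w) - 5*exp(w) + 3)^2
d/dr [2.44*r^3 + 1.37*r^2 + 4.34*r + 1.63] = 7.32*r^2 + 2.74*r + 4.34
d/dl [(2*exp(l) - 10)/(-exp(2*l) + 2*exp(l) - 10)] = 2*(exp(l) - 10)*exp(2*l)/(exp(4*l) - 4*exp(3*l) + 24*exp(2*l) - 40*exp(l) + 100)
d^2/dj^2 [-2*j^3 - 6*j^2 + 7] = -12*j - 12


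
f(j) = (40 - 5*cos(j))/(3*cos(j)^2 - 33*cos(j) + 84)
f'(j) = (40 - 5*cos(j))*(6*sin(j)*cos(j) - 33*sin(j))/(3*cos(j)^2 - 33*cos(j) + 84)^2 + 5*sin(j)/(3*cos(j)^2 - 33*cos(j) + 84)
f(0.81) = 0.58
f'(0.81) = -0.14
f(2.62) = 0.39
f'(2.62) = -0.04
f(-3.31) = 0.38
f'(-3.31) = -0.01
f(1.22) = 0.52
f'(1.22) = -0.14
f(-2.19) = 0.41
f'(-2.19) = 0.08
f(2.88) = 0.38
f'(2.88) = -0.02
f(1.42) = 0.50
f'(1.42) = -0.14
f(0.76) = 0.59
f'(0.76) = -0.13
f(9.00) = 0.38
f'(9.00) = -0.03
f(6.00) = 0.64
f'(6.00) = 0.06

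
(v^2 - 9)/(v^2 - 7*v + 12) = (v + 3)/(v - 4)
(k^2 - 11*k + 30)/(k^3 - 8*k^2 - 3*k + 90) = 1/(k + 3)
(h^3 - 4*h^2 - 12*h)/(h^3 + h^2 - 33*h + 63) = h*(h^2 - 4*h - 12)/(h^3 + h^2 - 33*h + 63)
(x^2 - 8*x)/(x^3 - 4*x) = (x - 8)/(x^2 - 4)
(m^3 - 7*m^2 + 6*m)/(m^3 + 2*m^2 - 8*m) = (m^2 - 7*m + 6)/(m^2 + 2*m - 8)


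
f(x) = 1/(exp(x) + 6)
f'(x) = -exp(x)/(exp(x) + 6)^2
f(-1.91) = 0.16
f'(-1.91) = -0.00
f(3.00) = 0.04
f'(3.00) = -0.03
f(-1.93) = 0.16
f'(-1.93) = -0.00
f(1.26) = 0.10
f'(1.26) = -0.04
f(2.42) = 0.06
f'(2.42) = -0.04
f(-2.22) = 0.16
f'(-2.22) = -0.00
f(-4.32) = 0.17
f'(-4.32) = -0.00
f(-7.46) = 0.17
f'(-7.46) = -0.00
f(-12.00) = 0.17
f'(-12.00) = 0.00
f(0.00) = 0.14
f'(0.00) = -0.02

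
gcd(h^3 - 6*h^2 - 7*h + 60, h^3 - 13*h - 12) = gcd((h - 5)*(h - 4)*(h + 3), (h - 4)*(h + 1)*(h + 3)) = h^2 - h - 12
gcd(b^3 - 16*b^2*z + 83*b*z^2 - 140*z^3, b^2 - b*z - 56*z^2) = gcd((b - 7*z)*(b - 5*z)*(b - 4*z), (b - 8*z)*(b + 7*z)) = 1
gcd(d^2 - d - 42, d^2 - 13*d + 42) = d - 7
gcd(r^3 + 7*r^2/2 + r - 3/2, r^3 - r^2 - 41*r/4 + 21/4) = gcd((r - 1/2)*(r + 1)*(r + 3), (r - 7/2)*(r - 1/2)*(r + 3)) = r^2 + 5*r/2 - 3/2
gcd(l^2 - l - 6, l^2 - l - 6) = l^2 - l - 6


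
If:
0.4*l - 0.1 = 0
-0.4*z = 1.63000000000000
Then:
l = 0.25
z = -4.08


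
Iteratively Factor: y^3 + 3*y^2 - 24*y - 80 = (y - 5)*(y^2 + 8*y + 16) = (y - 5)*(y + 4)*(y + 4)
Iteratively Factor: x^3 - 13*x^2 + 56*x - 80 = (x - 5)*(x^2 - 8*x + 16) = (x - 5)*(x - 4)*(x - 4)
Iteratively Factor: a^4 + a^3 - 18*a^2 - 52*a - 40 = (a + 2)*(a^3 - a^2 - 16*a - 20) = (a - 5)*(a + 2)*(a^2 + 4*a + 4) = (a - 5)*(a + 2)^2*(a + 2)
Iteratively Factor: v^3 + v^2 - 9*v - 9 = (v + 1)*(v^2 - 9) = (v - 3)*(v + 1)*(v + 3)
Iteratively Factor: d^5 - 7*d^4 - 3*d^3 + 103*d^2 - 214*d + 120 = (d - 1)*(d^4 - 6*d^3 - 9*d^2 + 94*d - 120) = (d - 2)*(d - 1)*(d^3 - 4*d^2 - 17*d + 60) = (d - 3)*(d - 2)*(d - 1)*(d^2 - d - 20) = (d - 5)*(d - 3)*(d - 2)*(d - 1)*(d + 4)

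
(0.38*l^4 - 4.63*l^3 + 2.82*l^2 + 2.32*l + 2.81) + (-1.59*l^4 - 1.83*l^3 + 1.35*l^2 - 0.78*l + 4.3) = -1.21*l^4 - 6.46*l^3 + 4.17*l^2 + 1.54*l + 7.11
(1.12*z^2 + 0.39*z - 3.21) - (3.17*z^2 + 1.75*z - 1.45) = -2.05*z^2 - 1.36*z - 1.76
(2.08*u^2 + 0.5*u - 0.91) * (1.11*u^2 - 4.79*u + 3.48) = 2.3088*u^4 - 9.4082*u^3 + 3.8333*u^2 + 6.0989*u - 3.1668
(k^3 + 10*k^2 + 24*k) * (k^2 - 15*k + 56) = k^5 - 5*k^4 - 70*k^3 + 200*k^2 + 1344*k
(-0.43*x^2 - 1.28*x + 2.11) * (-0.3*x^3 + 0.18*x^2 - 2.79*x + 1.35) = 0.129*x^5 + 0.3066*x^4 + 0.3363*x^3 + 3.3705*x^2 - 7.6149*x + 2.8485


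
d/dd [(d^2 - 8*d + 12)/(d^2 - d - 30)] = 7/(d^2 + 10*d + 25)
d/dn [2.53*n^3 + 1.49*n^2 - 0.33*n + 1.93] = 7.59*n^2 + 2.98*n - 0.33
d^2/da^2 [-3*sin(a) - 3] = 3*sin(a)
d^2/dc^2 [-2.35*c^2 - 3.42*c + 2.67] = -4.70000000000000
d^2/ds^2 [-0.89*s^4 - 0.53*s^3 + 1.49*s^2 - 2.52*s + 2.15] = -10.68*s^2 - 3.18*s + 2.98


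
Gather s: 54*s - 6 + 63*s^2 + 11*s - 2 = 63*s^2 + 65*s - 8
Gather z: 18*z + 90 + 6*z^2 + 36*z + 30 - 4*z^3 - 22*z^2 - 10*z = -4*z^3 - 16*z^2 + 44*z + 120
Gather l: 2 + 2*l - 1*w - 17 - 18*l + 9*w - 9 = -16*l + 8*w - 24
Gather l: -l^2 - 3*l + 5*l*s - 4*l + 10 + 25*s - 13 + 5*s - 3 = -l^2 + l*(5*s - 7) + 30*s - 6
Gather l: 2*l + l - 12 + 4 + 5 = 3*l - 3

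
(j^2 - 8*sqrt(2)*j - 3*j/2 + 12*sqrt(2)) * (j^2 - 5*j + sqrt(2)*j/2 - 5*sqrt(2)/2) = j^4 - 15*sqrt(2)*j^3/2 - 13*j^3/2 - j^2/2 + 195*sqrt(2)*j^2/4 - 225*sqrt(2)*j/4 + 52*j - 60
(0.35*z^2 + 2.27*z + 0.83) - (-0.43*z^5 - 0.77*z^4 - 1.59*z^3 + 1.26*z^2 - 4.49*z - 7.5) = 0.43*z^5 + 0.77*z^4 + 1.59*z^3 - 0.91*z^2 + 6.76*z + 8.33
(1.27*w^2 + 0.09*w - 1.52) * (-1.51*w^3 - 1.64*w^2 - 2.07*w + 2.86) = -1.9177*w^5 - 2.2187*w^4 - 0.4813*w^3 + 5.9387*w^2 + 3.4038*w - 4.3472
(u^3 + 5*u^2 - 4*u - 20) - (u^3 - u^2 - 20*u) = 6*u^2 + 16*u - 20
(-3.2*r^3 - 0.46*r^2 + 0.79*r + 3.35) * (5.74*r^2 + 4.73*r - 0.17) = -18.368*r^5 - 17.7764*r^4 + 2.9028*r^3 + 23.0439*r^2 + 15.7112*r - 0.5695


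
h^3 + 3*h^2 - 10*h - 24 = (h - 3)*(h + 2)*(h + 4)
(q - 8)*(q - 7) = q^2 - 15*q + 56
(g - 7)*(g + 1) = g^2 - 6*g - 7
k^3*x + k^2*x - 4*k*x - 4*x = (k - 2)*(k + 2)*(k*x + x)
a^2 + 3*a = a*(a + 3)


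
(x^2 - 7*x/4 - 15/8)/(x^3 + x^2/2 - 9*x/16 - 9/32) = 4*(2*x - 5)/(8*x^2 - 2*x - 3)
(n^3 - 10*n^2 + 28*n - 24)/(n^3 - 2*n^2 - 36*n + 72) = (n - 2)/(n + 6)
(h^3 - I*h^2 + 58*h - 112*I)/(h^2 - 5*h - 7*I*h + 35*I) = (h^2 + 6*I*h + 16)/(h - 5)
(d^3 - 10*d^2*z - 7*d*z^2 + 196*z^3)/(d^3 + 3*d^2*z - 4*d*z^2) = (-d^2 + 14*d*z - 49*z^2)/(d*(-d + z))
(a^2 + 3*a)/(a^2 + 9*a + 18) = a/(a + 6)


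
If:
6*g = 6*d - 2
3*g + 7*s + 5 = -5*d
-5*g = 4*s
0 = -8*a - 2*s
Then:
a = 25/9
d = 83/9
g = 80/9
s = -100/9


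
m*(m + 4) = m^2 + 4*m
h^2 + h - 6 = (h - 2)*(h + 3)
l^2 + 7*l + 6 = (l + 1)*(l + 6)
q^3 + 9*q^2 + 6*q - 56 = (q - 2)*(q + 4)*(q + 7)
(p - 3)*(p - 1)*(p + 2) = p^3 - 2*p^2 - 5*p + 6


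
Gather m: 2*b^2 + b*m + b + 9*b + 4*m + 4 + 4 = 2*b^2 + 10*b + m*(b + 4) + 8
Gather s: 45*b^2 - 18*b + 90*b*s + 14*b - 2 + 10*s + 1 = 45*b^2 - 4*b + s*(90*b + 10) - 1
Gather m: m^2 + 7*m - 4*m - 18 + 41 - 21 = m^2 + 3*m + 2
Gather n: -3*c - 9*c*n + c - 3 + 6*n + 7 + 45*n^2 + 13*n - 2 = -2*c + 45*n^2 + n*(19 - 9*c) + 2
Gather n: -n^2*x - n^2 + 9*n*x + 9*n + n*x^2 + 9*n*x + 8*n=n^2*(-x - 1) + n*(x^2 + 18*x + 17)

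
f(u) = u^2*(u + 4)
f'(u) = u^2 + 2*u*(u + 4) = u*(3*u + 8)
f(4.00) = 128.00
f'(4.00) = 80.00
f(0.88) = 3.78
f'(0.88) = 9.36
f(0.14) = 0.08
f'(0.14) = 1.18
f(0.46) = 0.94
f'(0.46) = 4.31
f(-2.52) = 9.40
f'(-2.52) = -1.11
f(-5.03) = -26.06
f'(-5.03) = 35.66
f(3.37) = 83.70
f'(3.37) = 61.03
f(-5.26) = -34.86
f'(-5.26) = 40.92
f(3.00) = 63.00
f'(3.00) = 51.00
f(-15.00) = -2475.00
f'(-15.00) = 555.00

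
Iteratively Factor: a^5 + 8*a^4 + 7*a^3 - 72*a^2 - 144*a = (a)*(a^4 + 8*a^3 + 7*a^2 - 72*a - 144) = a*(a + 3)*(a^3 + 5*a^2 - 8*a - 48) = a*(a - 3)*(a + 3)*(a^2 + 8*a + 16) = a*(a - 3)*(a + 3)*(a + 4)*(a + 4)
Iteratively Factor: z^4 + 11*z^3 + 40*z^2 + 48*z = (z + 4)*(z^3 + 7*z^2 + 12*z) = (z + 4)^2*(z^2 + 3*z) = z*(z + 4)^2*(z + 3)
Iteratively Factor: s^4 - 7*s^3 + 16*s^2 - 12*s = (s - 3)*(s^3 - 4*s^2 + 4*s) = (s - 3)*(s - 2)*(s^2 - 2*s) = (s - 3)*(s - 2)^2*(s)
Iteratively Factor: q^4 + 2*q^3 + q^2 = (q + 1)*(q^3 + q^2) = q*(q + 1)*(q^2 + q) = q^2*(q + 1)*(q + 1)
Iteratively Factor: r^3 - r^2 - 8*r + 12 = (r + 3)*(r^2 - 4*r + 4) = (r - 2)*(r + 3)*(r - 2)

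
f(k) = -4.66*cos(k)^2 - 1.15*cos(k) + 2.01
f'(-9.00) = 3.03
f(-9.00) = -0.81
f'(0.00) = 0.00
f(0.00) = -3.80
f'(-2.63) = 3.42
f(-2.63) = -0.53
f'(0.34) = 3.31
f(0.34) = -3.22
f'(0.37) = 3.56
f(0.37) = -3.11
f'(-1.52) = -1.62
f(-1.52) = 1.94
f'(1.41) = 2.61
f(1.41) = 1.71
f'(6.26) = -0.24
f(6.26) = -3.80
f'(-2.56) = 3.65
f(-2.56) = -0.28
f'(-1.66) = -0.32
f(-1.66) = 2.08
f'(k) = 9.32*sin(k)*cos(k) + 1.15*sin(k)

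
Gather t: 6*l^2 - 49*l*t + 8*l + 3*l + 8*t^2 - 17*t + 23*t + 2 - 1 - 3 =6*l^2 + 11*l + 8*t^2 + t*(6 - 49*l) - 2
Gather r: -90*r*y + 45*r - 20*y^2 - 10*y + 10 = r*(45 - 90*y) - 20*y^2 - 10*y + 10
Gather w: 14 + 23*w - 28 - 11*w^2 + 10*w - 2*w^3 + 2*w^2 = -2*w^3 - 9*w^2 + 33*w - 14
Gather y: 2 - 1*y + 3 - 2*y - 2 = 3 - 3*y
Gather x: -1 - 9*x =-9*x - 1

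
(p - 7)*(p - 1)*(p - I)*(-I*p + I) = -I*p^4 - p^3 + 9*I*p^3 + 9*p^2 - 15*I*p^2 - 15*p + 7*I*p + 7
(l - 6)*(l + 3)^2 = l^3 - 27*l - 54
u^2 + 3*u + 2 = (u + 1)*(u + 2)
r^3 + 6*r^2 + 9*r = r*(r + 3)^2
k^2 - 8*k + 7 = (k - 7)*(k - 1)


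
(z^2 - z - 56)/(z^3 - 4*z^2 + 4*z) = (z^2 - z - 56)/(z*(z^2 - 4*z + 4))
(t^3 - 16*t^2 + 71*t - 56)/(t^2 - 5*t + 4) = (t^2 - 15*t + 56)/(t - 4)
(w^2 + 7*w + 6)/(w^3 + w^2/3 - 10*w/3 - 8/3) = 3*(w + 6)/(3*w^2 - 2*w - 8)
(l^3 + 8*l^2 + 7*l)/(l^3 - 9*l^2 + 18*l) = (l^2 + 8*l + 7)/(l^2 - 9*l + 18)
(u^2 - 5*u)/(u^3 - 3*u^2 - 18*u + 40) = u/(u^2 + 2*u - 8)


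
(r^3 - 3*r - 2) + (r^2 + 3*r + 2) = r^3 + r^2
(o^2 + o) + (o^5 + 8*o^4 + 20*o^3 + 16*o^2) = o^5 + 8*o^4 + 20*o^3 + 17*o^2 + o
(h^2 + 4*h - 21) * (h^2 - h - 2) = h^4 + 3*h^3 - 27*h^2 + 13*h + 42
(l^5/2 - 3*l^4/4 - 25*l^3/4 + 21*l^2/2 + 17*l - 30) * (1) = l^5/2 - 3*l^4/4 - 25*l^3/4 + 21*l^2/2 + 17*l - 30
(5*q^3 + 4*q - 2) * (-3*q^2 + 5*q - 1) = -15*q^5 + 25*q^4 - 17*q^3 + 26*q^2 - 14*q + 2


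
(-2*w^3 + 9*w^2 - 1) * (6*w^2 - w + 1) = -12*w^5 + 56*w^4 - 11*w^3 + 3*w^2 + w - 1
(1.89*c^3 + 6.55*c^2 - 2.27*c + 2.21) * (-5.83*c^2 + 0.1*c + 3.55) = -11.0187*c^5 - 37.9975*c^4 + 20.5986*c^3 + 10.1412*c^2 - 7.8375*c + 7.8455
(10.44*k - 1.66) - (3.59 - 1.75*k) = 12.19*k - 5.25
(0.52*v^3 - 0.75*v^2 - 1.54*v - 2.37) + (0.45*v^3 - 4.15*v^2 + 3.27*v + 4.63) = 0.97*v^3 - 4.9*v^2 + 1.73*v + 2.26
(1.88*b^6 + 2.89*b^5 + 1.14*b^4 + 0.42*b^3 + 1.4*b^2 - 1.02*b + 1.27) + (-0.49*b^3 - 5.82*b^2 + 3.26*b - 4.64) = 1.88*b^6 + 2.89*b^5 + 1.14*b^4 - 0.07*b^3 - 4.42*b^2 + 2.24*b - 3.37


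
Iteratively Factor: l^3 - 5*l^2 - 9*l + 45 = (l - 5)*(l^2 - 9) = (l - 5)*(l + 3)*(l - 3)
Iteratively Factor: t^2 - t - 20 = (t + 4)*(t - 5)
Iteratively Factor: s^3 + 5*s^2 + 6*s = (s)*(s^2 + 5*s + 6) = s*(s + 3)*(s + 2)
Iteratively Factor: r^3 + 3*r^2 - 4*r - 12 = (r + 2)*(r^2 + r - 6) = (r + 2)*(r + 3)*(r - 2)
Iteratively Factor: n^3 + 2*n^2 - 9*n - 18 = (n - 3)*(n^2 + 5*n + 6) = (n - 3)*(n + 3)*(n + 2)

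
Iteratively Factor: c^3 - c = (c)*(c^2 - 1) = c*(c + 1)*(c - 1)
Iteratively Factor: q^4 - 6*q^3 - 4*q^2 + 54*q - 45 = (q - 1)*(q^3 - 5*q^2 - 9*q + 45) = (q - 1)*(q + 3)*(q^2 - 8*q + 15) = (q - 3)*(q - 1)*(q + 3)*(q - 5)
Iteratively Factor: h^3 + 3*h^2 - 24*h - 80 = (h + 4)*(h^2 - h - 20) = (h + 4)^2*(h - 5)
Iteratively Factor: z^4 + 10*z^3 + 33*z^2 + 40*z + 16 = (z + 1)*(z^3 + 9*z^2 + 24*z + 16) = (z + 1)*(z + 4)*(z^2 + 5*z + 4) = (z + 1)*(z + 4)^2*(z + 1)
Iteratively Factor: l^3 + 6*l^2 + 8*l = (l)*(l^2 + 6*l + 8) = l*(l + 4)*(l + 2)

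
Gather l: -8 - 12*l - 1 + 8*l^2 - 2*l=8*l^2 - 14*l - 9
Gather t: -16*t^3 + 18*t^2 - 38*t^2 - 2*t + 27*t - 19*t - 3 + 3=-16*t^3 - 20*t^2 + 6*t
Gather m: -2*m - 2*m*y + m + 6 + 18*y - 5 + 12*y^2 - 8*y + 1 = m*(-2*y - 1) + 12*y^2 + 10*y + 2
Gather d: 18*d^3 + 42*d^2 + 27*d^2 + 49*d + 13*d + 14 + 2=18*d^3 + 69*d^2 + 62*d + 16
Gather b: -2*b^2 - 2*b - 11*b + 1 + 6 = -2*b^2 - 13*b + 7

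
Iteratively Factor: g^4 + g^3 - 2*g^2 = (g - 1)*(g^3 + 2*g^2) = (g - 1)*(g + 2)*(g^2) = g*(g - 1)*(g + 2)*(g)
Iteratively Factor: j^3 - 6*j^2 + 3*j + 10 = (j - 2)*(j^2 - 4*j - 5) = (j - 5)*(j - 2)*(j + 1)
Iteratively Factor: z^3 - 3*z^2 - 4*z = (z)*(z^2 - 3*z - 4) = z*(z + 1)*(z - 4)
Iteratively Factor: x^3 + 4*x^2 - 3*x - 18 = (x + 3)*(x^2 + x - 6) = (x - 2)*(x + 3)*(x + 3)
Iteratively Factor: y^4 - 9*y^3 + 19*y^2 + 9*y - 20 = (y - 4)*(y^3 - 5*y^2 - y + 5) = (y - 4)*(y - 1)*(y^2 - 4*y - 5) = (y - 4)*(y - 1)*(y + 1)*(y - 5)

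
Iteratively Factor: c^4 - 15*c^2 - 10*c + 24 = (c + 2)*(c^3 - 2*c^2 - 11*c + 12) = (c + 2)*(c + 3)*(c^2 - 5*c + 4) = (c - 1)*(c + 2)*(c + 3)*(c - 4)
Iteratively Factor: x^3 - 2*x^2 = (x)*(x^2 - 2*x) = x*(x - 2)*(x)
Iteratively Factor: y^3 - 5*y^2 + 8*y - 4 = (y - 1)*(y^2 - 4*y + 4) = (y - 2)*(y - 1)*(y - 2)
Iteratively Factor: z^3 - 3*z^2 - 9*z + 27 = (z + 3)*(z^2 - 6*z + 9) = (z - 3)*(z + 3)*(z - 3)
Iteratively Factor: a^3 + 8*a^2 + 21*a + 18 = (a + 3)*(a^2 + 5*a + 6) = (a + 3)^2*(a + 2)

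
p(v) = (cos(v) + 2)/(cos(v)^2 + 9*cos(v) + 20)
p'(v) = (2*sin(v)*cos(v) + 9*sin(v))*(cos(v) + 2)/(cos(v)^2 + 9*cos(v) + 20)^2 - sin(v)/(cos(v)^2 + 9*cos(v) + 20) = (cos(v)^2 + 4*cos(v) - 2)*sin(v)/(cos(v)^2 + 9*cos(v) + 20)^2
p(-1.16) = 0.10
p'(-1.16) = 0.00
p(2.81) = 0.09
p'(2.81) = -0.01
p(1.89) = 0.10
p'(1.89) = -0.01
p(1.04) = 0.10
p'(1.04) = 0.00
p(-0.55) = 0.10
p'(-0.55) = -0.00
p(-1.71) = 0.10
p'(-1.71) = 0.01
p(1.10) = 0.10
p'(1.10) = 0.00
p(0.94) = 0.10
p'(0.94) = 0.00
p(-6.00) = 0.10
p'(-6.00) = 0.00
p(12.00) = 0.10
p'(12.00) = 0.00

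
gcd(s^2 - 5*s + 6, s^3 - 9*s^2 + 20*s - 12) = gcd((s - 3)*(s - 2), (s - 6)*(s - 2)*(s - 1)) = s - 2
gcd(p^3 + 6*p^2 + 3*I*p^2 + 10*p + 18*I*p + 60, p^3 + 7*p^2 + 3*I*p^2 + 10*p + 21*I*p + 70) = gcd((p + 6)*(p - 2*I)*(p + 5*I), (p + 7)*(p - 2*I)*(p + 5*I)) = p^2 + 3*I*p + 10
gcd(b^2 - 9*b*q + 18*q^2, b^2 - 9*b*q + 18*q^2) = b^2 - 9*b*q + 18*q^2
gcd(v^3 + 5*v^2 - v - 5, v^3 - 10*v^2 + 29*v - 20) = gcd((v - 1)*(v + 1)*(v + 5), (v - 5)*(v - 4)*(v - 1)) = v - 1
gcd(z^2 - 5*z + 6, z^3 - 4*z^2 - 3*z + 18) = z - 3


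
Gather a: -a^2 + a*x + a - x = -a^2 + a*(x + 1) - x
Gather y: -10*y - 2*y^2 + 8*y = -2*y^2 - 2*y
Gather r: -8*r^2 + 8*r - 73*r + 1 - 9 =-8*r^2 - 65*r - 8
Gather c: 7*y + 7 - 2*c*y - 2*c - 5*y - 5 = c*(-2*y - 2) + 2*y + 2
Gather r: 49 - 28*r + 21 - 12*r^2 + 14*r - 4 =-12*r^2 - 14*r + 66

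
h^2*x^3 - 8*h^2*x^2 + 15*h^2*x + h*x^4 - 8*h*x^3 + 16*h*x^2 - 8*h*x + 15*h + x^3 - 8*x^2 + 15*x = (h + x)*(x - 5)*(x - 3)*(h*x + 1)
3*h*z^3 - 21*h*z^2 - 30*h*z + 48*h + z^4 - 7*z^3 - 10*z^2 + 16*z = (3*h + z)*(z - 8)*(z - 1)*(z + 2)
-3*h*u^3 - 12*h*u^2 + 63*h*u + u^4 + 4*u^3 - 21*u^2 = u*(-3*h + u)*(u - 3)*(u + 7)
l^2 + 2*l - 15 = (l - 3)*(l + 5)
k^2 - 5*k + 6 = (k - 3)*(k - 2)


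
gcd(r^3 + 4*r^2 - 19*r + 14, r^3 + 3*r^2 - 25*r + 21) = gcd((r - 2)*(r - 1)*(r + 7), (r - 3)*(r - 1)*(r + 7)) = r^2 + 6*r - 7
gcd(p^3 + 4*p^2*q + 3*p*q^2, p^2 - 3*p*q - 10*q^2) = 1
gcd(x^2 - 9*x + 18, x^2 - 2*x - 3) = x - 3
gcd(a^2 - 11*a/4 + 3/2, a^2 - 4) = a - 2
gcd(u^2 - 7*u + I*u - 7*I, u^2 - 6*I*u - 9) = 1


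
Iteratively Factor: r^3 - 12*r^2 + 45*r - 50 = (r - 2)*(r^2 - 10*r + 25) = (r - 5)*(r - 2)*(r - 5)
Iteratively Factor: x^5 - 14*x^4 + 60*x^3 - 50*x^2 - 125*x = (x - 5)*(x^4 - 9*x^3 + 15*x^2 + 25*x) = (x - 5)^2*(x^3 - 4*x^2 - 5*x) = (x - 5)^2*(x + 1)*(x^2 - 5*x) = (x - 5)^3*(x + 1)*(x)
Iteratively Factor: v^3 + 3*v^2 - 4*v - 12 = (v - 2)*(v^2 + 5*v + 6) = (v - 2)*(v + 3)*(v + 2)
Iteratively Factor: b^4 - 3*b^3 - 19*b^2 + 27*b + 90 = (b + 3)*(b^3 - 6*b^2 - b + 30) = (b - 3)*(b + 3)*(b^2 - 3*b - 10) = (b - 3)*(b + 2)*(b + 3)*(b - 5)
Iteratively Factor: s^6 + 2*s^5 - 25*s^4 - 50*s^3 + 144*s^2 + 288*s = (s + 4)*(s^5 - 2*s^4 - 17*s^3 + 18*s^2 + 72*s) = (s + 2)*(s + 4)*(s^4 - 4*s^3 - 9*s^2 + 36*s) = s*(s + 2)*(s + 4)*(s^3 - 4*s^2 - 9*s + 36) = s*(s + 2)*(s + 3)*(s + 4)*(s^2 - 7*s + 12) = s*(s - 4)*(s + 2)*(s + 3)*(s + 4)*(s - 3)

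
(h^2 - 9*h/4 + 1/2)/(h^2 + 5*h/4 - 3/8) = 2*(h - 2)/(2*h + 3)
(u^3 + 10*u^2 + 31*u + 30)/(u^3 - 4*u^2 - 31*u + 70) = (u^2 + 5*u + 6)/(u^2 - 9*u + 14)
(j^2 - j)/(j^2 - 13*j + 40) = j*(j - 1)/(j^2 - 13*j + 40)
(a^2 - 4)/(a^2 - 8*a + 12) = (a + 2)/(a - 6)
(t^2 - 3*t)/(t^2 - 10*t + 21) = t/(t - 7)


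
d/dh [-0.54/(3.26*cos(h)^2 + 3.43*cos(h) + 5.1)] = -(3.5208*cos(h) + 1.8522)*sin(h)/(3.26*cos(h)^2 + 3.43*cos(h) + 5.1)^2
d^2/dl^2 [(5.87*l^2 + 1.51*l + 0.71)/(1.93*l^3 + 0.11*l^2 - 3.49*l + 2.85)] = (43.730326*l^6 + 33.747594*l^5 + 270.89094*l^4 - 424.73402*l^3 - 139.353066*l^2 - 27.907854*l + 142.247152)/(7.189057*l^9 + 1.229217*l^8 - 38.929644*l^7 + 27.403664*l^6 + 74.026422*l^5 - 111.057582*l^4 - 2.04396400000001*l^3 + 106.82028*l^2 - 85.042575*l + 23.149125)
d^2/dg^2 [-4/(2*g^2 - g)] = 8*(2*g*(2*g - 1) - (4*g - 1)^2)/(g^3*(2*g - 1)^3)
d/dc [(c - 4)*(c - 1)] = 2*c - 5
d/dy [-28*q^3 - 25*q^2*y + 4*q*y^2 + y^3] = -25*q^2 + 8*q*y + 3*y^2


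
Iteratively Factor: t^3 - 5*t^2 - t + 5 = (t + 1)*(t^2 - 6*t + 5) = (t - 1)*(t + 1)*(t - 5)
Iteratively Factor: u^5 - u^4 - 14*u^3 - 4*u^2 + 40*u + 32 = (u + 2)*(u^4 - 3*u^3 - 8*u^2 + 12*u + 16) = (u - 4)*(u + 2)*(u^3 + u^2 - 4*u - 4) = (u - 4)*(u + 2)^2*(u^2 - u - 2) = (u - 4)*(u + 1)*(u + 2)^2*(u - 2)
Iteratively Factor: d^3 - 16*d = (d)*(d^2 - 16) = d*(d - 4)*(d + 4)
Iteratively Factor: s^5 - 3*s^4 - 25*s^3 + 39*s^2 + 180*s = (s + 3)*(s^4 - 6*s^3 - 7*s^2 + 60*s) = (s + 3)^2*(s^3 - 9*s^2 + 20*s) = s*(s + 3)^2*(s^2 - 9*s + 20) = s*(s - 4)*(s + 3)^2*(s - 5)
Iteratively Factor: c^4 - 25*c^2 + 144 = (c + 3)*(c^3 - 3*c^2 - 16*c + 48) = (c + 3)*(c + 4)*(c^2 - 7*c + 12) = (c - 4)*(c + 3)*(c + 4)*(c - 3)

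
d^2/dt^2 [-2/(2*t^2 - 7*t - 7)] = 4*(-4*t^2 + 14*t + (4*t - 7)^2 + 14)/(-2*t^2 + 7*t + 7)^3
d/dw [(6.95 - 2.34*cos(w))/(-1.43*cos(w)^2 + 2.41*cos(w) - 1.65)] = (3.3462*cos(w)^2 - 19.877*cos(w) + 12.8885)*sin(w)/(2.0449*cos(w)^4 - 6.8926*cos(w)^3 + 10.5271*cos(w)^2 - 7.953*cos(w) + 2.7225)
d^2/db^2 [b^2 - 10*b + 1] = 2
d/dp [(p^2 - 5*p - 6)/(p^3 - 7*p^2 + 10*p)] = (-p^4 + 10*p^3 - 7*p^2 - 84*p + 60)/(p^2*(p^4 - 14*p^3 + 69*p^2 - 140*p + 100))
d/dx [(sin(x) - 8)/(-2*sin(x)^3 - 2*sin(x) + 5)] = (4*sin(x)^3 - 48*sin(x)^2 - 11)*cos(x)/(2*sin(x)^3 + 2*sin(x) - 5)^2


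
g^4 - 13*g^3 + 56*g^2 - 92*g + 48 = (g - 6)*(g - 4)*(g - 2)*(g - 1)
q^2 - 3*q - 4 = (q - 4)*(q + 1)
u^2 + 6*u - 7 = (u - 1)*(u + 7)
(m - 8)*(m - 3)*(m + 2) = m^3 - 9*m^2 + 2*m + 48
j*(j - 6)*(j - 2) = j^3 - 8*j^2 + 12*j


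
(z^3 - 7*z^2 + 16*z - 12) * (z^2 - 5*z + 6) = z^5 - 12*z^4 + 57*z^3 - 134*z^2 + 156*z - 72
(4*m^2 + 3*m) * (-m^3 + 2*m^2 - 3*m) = -4*m^5 + 5*m^4 - 6*m^3 - 9*m^2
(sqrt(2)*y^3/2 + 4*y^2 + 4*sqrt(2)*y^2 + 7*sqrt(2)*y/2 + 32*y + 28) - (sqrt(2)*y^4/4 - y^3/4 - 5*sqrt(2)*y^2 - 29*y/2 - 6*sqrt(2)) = -sqrt(2)*y^4/4 + y^3/4 + sqrt(2)*y^3/2 + 4*y^2 + 9*sqrt(2)*y^2 + 7*sqrt(2)*y/2 + 93*y/2 + 6*sqrt(2) + 28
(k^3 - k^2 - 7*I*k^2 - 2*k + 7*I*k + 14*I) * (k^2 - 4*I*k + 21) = k^5 - k^4 - 11*I*k^4 - 9*k^3 + 11*I*k^3 + 7*k^2 - 125*I*k^2 + 14*k + 147*I*k + 294*I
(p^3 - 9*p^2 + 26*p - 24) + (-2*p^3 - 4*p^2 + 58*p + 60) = -p^3 - 13*p^2 + 84*p + 36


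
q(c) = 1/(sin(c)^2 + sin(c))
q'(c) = (-2*sin(c)*cos(c) - cos(c))/(sin(c)^2 + sin(c))^2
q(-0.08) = -13.60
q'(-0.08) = -154.91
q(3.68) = -4.00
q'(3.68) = -0.35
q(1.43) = 0.51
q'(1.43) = -0.11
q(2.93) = 3.94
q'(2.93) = 21.50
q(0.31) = 2.51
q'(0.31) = -9.67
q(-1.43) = -102.07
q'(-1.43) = 1432.99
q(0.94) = 0.69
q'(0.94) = -0.72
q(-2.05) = -10.00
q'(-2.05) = -35.76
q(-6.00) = 2.80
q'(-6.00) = -11.71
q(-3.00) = -8.25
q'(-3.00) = 48.37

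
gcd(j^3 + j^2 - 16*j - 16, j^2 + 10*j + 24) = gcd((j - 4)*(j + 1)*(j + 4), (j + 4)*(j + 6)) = j + 4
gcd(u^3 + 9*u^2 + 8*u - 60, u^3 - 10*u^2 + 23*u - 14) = u - 2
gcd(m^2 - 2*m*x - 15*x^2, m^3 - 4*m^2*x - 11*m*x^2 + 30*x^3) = -m^2 + 2*m*x + 15*x^2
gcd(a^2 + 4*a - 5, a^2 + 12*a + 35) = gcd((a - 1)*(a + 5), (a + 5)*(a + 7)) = a + 5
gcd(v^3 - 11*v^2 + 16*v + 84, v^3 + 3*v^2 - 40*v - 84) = v^2 - 4*v - 12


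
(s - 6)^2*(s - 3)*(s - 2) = s^4 - 17*s^3 + 102*s^2 - 252*s + 216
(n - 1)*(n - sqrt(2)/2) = n^2 - n - sqrt(2)*n/2 + sqrt(2)/2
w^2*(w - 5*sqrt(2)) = w^3 - 5*sqrt(2)*w^2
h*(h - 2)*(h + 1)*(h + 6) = h^4 + 5*h^3 - 8*h^2 - 12*h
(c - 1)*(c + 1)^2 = c^3 + c^2 - c - 1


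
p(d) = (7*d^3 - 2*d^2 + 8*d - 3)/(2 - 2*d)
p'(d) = (21*d^2 - 4*d + 8)/(2 - 2*d) + 2*(7*d^3 - 2*d^2 + 8*d - 3)/(2 - 2*d)^2 = (-14*d^3 + 23*d^2 - 4*d + 5)/(2*(d^2 - 2*d + 1))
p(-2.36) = -18.61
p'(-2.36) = 14.46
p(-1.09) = -5.54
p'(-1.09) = 6.27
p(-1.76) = -11.13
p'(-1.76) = 10.48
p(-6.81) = -151.15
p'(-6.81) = 45.25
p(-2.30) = -17.75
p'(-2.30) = 14.06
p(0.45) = 0.76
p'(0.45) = 10.88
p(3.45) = -58.82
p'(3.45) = -25.82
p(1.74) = -28.20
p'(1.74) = -5.55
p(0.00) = -1.50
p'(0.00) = 2.50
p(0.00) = -1.50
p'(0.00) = 2.50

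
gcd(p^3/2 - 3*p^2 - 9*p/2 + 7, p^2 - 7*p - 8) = 1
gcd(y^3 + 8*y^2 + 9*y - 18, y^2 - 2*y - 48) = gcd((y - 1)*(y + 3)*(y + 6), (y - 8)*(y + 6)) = y + 6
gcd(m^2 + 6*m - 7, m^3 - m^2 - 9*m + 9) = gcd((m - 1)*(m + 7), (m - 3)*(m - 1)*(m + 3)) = m - 1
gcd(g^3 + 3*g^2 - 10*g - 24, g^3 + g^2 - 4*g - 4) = g + 2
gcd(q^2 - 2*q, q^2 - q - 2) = q - 2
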